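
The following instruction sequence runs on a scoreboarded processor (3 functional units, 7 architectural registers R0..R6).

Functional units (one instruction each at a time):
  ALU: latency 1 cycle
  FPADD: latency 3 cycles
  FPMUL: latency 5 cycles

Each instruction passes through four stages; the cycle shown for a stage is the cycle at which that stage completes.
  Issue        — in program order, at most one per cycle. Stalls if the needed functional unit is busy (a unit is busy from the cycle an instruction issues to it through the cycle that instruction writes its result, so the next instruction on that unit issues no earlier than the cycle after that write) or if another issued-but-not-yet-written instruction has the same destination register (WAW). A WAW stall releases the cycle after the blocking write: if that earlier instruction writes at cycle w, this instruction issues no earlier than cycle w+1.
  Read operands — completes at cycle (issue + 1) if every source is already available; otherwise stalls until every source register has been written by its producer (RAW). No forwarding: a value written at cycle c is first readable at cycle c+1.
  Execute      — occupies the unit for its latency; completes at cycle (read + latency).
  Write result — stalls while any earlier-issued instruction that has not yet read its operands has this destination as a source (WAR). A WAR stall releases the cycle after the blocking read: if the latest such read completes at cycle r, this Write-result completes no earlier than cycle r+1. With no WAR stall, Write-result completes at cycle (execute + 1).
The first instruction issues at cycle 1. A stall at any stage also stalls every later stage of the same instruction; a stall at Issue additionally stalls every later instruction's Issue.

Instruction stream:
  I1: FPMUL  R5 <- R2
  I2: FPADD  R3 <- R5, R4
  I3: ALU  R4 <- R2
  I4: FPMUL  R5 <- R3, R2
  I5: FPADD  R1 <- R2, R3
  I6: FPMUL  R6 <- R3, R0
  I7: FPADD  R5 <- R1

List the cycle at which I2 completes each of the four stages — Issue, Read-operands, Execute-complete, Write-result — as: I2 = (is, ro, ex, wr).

I2 = (2, 9, 12, 13)

I1 -> (1, 2, 7, 8)
I2 -> (2, 9, 12, 13)  // RAW R5: wait I1 write@8
I3 -> (3, 4, 5, 10)  // WAR R4: wait I2 read@9
I4 -> (9, 14, 19, 20)  // struct: FPMUL busy until I1 writes@8, RAW R3: wait I2 write@13
I5 -> (14, 15, 18, 19)  // struct: FPADD busy until I2 writes@13
I6 -> (21, 22, 27, 28)  // struct: FPMUL busy until I4 writes@20
I7 -> (22, 23, 26, 27)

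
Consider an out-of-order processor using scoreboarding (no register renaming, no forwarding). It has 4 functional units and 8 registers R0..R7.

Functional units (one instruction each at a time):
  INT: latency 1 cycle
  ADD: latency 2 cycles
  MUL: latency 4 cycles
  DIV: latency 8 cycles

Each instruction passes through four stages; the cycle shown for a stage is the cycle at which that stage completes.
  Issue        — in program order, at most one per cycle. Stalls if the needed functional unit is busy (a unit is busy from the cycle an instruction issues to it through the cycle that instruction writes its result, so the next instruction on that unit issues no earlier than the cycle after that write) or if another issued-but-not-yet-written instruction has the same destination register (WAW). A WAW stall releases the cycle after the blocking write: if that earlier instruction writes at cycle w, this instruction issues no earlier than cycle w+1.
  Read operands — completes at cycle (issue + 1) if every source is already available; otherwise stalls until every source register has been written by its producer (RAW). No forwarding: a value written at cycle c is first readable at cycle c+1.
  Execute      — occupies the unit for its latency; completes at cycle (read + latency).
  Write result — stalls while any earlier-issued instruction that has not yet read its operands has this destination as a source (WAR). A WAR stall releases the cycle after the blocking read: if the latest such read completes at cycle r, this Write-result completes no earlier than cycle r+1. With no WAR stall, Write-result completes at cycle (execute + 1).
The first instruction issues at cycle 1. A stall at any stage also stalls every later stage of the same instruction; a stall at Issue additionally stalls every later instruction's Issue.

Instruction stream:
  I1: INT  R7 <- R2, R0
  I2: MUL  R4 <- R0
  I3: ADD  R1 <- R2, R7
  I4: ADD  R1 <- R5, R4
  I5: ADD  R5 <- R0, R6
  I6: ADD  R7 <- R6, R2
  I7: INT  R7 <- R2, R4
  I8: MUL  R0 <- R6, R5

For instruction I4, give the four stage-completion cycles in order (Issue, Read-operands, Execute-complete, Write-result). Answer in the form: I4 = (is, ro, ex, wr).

I4 = (9, 10, 12, 13)

1) issue 1, read 2, done 3, write 4
2) issue 2, read 3, done 7, write 8
3) issue 3, read 5, done 7, write 8  <RAW R7: wait I1 write@4>
4) issue 9, read 10, done 12, write 13  <struct: ADD busy until I3 writes@8>
5) issue 14, read 15, done 17, write 18  <struct: ADD busy until I4 writes@13>
6) issue 19, read 20, done 22, write 23  <struct: ADD busy until I5 writes@18>
7) issue 24, read 25, done 26, write 27  <WAW R7: wait I6 write@23>
8) issue 25, read 26, done 30, write 31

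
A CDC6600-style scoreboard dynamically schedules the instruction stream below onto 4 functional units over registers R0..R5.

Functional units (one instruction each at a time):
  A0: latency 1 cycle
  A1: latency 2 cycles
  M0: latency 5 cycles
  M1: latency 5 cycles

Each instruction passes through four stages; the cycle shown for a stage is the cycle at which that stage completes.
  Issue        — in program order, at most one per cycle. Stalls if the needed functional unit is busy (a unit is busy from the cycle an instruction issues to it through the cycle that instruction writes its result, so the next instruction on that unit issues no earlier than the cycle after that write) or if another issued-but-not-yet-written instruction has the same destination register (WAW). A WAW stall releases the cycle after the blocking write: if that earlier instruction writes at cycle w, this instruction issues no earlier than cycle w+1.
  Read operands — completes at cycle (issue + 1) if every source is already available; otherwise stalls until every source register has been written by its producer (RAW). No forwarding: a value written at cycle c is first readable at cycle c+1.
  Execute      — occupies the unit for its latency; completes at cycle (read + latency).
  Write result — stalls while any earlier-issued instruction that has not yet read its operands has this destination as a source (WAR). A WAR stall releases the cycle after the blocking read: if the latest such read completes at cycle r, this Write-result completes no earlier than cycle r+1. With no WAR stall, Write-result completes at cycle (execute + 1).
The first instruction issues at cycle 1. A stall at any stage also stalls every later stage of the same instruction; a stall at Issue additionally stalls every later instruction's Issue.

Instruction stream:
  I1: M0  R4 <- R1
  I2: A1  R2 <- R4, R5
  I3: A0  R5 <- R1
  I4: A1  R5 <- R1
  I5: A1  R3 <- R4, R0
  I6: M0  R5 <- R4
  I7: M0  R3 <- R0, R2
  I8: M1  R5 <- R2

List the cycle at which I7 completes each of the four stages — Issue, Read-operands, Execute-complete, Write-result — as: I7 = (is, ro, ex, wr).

cycle 1: I1→M0
cycle 2: I1 RO; I2→A1
cycle 3: I3→A0
cycle 4: I3 RO
cycle 5: I3 EX
cycle 7: I1 EX
cycle 8: I1 WR R4
cycle 9: I2 RO
cycle 10: I3 WR R5
cycle 11: I2 EX
cycle 12: I2 WR R2
cycle 13: I4→A1
cycle 14: I4 RO
cycle 16: I4 EX
cycle 17: I4 WR R5
cycle 18: I5→A1
cycle 19: I5 RO; I6→M0
cycle 20: I6 RO
cycle 21: I5 EX
cycle 22: I5 WR R3
cycle 25: I6 EX
cycle 26: I6 WR R5
cycle 27: I7→M0
cycle 28: I7 RO; I8→M1
cycle 29: I8 RO
cycle 33: I7 EX
cycle 34: I7 WR R3; I8 EX
cycle 35: I8 WR R5

I7 = (27, 28, 33, 34)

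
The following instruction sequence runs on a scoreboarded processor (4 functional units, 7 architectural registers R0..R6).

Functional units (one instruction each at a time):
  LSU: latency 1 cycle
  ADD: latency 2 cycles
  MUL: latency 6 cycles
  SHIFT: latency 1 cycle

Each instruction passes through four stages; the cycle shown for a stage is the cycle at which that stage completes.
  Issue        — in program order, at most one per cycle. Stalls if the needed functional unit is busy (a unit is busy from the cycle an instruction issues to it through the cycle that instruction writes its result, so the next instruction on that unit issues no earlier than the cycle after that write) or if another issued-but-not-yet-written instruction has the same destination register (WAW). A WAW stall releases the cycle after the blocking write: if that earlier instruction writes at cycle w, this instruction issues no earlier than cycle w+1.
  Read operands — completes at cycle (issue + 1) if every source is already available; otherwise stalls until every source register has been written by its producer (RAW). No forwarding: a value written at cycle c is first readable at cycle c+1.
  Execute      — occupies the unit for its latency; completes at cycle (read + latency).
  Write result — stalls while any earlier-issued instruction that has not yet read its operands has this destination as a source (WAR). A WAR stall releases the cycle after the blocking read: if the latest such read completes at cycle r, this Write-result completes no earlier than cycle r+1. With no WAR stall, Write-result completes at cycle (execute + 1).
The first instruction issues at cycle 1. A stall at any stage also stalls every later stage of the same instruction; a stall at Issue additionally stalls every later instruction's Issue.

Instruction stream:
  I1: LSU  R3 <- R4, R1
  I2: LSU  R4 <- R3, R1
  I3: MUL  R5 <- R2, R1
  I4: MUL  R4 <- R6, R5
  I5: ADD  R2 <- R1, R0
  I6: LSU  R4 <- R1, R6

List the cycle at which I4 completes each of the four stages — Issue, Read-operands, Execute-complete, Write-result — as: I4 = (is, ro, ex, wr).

I4 = (15, 16, 22, 23)

t=1  I1 dispatched to LSU
t=2  I1 operands ready
t=3  I1 complete
t=4  R3←I1
t=5  I2 dispatched to LSU
t=6  I2 operands ready | I3 dispatched to MUL
t=7  I2 complete | I3 operands ready
t=8  R4←I2
t=13  I3 complete
t=14  R5←I3
t=15  I4 dispatched to MUL
t=16  I4 operands ready | I5 dispatched to ADD
t=17  I5 operands ready
t=19  I5 complete
t=20  R2←I5
t=22  I4 complete
t=23  R4←I4
t=24  I6 dispatched to LSU
t=25  I6 operands ready
t=26  I6 complete
t=27  R4←I6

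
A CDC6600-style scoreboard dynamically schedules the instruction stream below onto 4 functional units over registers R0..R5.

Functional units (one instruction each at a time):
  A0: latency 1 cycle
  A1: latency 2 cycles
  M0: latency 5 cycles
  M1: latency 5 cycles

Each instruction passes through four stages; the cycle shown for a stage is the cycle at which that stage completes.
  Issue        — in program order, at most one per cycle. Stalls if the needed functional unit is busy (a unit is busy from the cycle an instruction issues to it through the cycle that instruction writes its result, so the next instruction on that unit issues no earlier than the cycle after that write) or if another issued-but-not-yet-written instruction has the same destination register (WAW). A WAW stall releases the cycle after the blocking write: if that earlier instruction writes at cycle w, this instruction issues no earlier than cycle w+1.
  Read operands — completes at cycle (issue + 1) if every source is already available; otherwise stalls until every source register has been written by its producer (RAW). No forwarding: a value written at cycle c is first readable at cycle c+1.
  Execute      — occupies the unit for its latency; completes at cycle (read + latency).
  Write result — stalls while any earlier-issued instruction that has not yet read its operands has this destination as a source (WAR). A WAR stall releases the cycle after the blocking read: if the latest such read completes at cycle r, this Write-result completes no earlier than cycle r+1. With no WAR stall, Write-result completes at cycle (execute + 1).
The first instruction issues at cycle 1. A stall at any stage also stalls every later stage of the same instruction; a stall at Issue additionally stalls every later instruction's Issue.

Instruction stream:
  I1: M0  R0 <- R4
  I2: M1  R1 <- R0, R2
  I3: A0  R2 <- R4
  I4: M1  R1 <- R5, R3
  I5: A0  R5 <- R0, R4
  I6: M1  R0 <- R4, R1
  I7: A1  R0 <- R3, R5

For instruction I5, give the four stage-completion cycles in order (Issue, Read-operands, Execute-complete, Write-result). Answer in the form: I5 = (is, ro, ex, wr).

cycle 1: I1 issues→M0
cycle 2: I1 reads; I2 issues→M1
cycle 3: I3 issues→A0
cycle 4: I3 reads
cycle 5: I3 exec-done
cycle 7: I1 exec-done
cycle 8: I1 writes R0
cycle 9: I2 reads
cycle 10: I3 writes R2
cycle 14: I2 exec-done
cycle 15: I2 writes R1
cycle 16: I4 issues→M1
cycle 17: I4 reads; I5 issues→A0
cycle 18: I5 reads
cycle 19: I5 exec-done
cycle 20: I5 writes R5
cycle 22: I4 exec-done
cycle 23: I4 writes R1
cycle 24: I6 issues→M1
cycle 25: I6 reads
cycle 30: I6 exec-done
cycle 31: I6 writes R0
cycle 32: I7 issues→A1
cycle 33: I7 reads
cycle 35: I7 exec-done
cycle 36: I7 writes R0

I5 = (17, 18, 19, 20)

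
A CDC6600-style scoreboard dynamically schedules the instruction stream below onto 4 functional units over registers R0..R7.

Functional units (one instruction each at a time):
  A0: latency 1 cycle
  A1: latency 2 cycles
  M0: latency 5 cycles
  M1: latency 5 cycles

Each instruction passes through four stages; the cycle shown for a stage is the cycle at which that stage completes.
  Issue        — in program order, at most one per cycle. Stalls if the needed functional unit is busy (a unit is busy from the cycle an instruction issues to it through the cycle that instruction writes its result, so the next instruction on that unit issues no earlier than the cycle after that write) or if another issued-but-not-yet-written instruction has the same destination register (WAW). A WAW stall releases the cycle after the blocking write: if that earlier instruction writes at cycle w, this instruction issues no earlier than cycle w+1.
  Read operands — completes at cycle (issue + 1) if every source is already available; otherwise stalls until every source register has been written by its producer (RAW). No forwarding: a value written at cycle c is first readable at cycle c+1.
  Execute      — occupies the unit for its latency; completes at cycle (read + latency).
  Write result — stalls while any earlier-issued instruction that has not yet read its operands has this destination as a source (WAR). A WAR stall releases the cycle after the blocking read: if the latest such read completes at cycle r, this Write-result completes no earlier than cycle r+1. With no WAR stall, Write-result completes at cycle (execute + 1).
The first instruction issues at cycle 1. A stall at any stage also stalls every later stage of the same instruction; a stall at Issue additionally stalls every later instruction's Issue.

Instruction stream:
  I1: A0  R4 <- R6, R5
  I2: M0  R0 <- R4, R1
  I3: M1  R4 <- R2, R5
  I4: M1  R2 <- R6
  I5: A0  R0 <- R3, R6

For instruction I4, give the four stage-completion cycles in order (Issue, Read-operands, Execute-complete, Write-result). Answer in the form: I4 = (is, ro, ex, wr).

I4 = (13, 14, 19, 20)

I1 -> (1, 2, 3, 4)
I2 -> (2, 5, 10, 11)  // RAW R4: wait I1 write@4
I3 -> (5, 6, 11, 12)  // WAW R4: wait I1 write@4
I4 -> (13, 14, 19, 20)  // struct: M1 busy until I3 writes@12
I5 -> (14, 15, 16, 17)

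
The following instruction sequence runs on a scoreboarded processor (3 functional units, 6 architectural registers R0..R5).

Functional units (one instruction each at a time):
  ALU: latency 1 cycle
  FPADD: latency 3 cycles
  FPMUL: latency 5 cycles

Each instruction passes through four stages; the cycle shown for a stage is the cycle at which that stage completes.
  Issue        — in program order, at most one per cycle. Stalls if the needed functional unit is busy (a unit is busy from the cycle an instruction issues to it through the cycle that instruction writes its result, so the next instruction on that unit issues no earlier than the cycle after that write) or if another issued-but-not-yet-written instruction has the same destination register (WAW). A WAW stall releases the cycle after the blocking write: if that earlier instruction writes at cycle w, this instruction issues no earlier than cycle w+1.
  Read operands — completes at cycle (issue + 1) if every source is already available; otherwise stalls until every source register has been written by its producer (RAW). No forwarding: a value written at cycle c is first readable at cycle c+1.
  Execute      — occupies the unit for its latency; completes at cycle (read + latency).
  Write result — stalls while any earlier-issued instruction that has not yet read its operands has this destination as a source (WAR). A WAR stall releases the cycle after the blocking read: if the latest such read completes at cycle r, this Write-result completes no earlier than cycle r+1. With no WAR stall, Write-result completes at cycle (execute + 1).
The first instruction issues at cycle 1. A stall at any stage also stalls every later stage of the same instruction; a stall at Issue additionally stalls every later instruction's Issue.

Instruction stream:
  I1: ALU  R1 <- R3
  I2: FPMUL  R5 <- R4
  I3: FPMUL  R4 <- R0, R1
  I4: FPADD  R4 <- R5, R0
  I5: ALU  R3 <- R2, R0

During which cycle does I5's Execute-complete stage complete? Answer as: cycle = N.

1) issue 1, read 2, done 3, write 4
2) issue 2, read 3, done 8, write 9
3) issue 10, read 11, done 16, write 17  <struct: FPMUL busy until I2 writes@9>
4) issue 18, read 19, done 22, write 23  <WAW R4: wait I3 write@17>
5) issue 19, read 20, done 21, write 22

cycle = 21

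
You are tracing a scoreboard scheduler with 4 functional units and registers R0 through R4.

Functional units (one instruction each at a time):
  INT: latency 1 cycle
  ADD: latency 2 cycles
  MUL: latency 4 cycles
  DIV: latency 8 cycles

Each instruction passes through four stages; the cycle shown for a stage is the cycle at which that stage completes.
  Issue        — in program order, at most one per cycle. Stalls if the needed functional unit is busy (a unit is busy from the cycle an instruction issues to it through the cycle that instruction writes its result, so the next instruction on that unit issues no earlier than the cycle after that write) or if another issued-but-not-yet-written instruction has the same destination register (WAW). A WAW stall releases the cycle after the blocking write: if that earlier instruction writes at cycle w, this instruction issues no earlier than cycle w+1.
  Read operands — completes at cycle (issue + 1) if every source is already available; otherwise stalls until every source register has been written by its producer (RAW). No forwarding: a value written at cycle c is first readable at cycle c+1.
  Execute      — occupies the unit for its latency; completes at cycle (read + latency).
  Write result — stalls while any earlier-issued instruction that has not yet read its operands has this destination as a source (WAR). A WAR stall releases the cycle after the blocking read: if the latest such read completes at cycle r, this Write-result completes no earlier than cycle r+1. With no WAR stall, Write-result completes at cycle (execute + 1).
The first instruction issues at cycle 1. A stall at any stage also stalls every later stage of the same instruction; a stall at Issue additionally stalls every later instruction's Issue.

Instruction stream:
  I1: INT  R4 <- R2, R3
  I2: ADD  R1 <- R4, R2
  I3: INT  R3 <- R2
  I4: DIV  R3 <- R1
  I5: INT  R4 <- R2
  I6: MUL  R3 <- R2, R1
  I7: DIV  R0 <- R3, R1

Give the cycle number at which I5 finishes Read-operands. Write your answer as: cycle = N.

cycle = 11

[I1] 1/2/3/4
[I2] 2/5/7/8  (RAW R4: wait I1 write@4)
[I3] 5/6/7/8  (struct: INT busy until I1 writes@4)
[I4] 9/10/18/19  (WAW R3: wait I3 write@8)
[I5] 10/11/12/13
[I6] 20/21/25/26  (WAW R3: wait I4 write@19)
[I7] 21/27/35/36  (RAW R3: wait I6 write@26)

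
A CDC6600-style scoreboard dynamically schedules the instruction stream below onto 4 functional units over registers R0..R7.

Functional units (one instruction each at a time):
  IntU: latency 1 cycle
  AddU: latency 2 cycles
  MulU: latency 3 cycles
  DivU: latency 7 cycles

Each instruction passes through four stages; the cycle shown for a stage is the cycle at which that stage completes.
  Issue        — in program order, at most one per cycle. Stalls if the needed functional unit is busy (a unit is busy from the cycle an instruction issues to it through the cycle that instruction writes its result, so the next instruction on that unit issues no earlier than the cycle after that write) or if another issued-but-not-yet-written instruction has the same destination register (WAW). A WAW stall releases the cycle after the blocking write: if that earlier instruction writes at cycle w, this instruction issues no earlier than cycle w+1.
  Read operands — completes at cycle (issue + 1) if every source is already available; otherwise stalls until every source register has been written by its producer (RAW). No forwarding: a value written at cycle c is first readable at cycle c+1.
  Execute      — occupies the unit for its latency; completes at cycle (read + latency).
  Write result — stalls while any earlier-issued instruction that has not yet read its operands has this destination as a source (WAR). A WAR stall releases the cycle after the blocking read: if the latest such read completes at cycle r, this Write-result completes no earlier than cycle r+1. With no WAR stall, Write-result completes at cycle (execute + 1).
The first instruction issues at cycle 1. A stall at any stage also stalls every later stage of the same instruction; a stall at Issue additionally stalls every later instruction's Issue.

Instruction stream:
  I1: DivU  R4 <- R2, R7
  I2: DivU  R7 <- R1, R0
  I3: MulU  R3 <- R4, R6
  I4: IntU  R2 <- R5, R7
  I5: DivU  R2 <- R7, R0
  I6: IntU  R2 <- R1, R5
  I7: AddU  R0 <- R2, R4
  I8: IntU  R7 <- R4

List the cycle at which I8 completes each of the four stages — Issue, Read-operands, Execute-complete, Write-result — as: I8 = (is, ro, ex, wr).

I8 = (38, 39, 40, 41)

I1: IS=1 RO=2 EX=9 WR=10
I2: IS=11 RO=12 EX=19 WR=20  [struct: DivU busy until I1 writes@10]
I3: IS=12 RO=13 EX=16 WR=17
I4: IS=13 RO=21 EX=22 WR=23  [RAW R7: wait I2 write@20]
I5: IS=24 RO=25 EX=32 WR=33  [WAW R2: wait I4 write@23]
I6: IS=34 RO=35 EX=36 WR=37  [WAW R2: wait I5 write@33]
I7: IS=35 RO=38 EX=40 WR=41  [RAW R2: wait I6 write@37]
I8: IS=38 RO=39 EX=40 WR=41  [struct: IntU busy until I6 writes@37]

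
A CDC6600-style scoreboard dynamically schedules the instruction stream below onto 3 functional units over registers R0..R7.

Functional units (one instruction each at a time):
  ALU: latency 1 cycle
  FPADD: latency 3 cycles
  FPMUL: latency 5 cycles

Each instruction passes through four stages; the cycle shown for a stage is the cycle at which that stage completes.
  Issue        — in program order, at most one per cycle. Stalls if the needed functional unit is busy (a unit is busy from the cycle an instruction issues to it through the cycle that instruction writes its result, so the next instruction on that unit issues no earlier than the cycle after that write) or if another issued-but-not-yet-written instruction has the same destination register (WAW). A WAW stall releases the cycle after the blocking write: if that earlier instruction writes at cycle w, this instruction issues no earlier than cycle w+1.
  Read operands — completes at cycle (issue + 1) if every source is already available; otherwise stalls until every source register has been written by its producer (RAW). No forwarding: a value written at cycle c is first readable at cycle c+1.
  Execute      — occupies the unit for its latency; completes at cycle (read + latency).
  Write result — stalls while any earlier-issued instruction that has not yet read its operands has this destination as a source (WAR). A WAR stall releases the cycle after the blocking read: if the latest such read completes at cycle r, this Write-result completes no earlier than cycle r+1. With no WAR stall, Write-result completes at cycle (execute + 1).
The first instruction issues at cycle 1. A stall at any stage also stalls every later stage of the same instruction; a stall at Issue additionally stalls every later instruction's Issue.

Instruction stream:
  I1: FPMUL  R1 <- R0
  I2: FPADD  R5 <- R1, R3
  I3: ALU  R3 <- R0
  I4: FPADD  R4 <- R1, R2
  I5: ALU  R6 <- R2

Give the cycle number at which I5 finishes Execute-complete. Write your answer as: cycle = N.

I1: IS=1 RO=2 EX=7 WR=8
I2: IS=2 RO=9 EX=12 WR=13  [RAW R1: wait I1 write@8]
I3: IS=3 RO=4 EX=5 WR=10  [WAR R3: wait I2 read@9]
I4: IS=14 RO=15 EX=18 WR=19  [struct: FPADD busy until I2 writes@13]
I5: IS=15 RO=16 EX=17 WR=18

cycle = 17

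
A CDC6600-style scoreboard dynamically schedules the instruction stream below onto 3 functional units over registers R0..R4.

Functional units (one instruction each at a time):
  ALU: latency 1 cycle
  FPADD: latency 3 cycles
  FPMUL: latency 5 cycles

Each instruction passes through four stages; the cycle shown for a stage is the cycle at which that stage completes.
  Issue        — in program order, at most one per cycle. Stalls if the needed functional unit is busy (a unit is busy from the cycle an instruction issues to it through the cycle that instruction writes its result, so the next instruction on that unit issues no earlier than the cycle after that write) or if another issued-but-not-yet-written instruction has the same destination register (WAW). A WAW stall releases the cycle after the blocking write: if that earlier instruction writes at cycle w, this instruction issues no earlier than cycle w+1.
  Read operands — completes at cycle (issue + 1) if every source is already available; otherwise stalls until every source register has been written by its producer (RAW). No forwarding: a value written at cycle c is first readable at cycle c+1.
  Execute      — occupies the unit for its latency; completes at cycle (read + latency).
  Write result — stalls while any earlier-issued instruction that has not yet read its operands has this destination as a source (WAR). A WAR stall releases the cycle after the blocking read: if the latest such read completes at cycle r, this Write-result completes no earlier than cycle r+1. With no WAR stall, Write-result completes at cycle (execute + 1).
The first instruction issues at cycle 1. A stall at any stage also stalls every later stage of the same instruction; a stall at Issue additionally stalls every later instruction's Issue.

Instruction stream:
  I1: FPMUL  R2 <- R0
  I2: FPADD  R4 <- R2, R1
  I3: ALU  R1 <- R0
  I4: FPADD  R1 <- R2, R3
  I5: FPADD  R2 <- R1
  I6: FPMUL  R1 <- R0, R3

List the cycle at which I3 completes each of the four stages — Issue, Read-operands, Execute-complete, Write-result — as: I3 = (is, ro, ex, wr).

I3 = (3, 4, 5, 10)

I1 -> (1, 2, 7, 8)
I2 -> (2, 9, 12, 13)  // RAW R2: wait I1 write@8
I3 -> (3, 4, 5, 10)  // WAR R1: wait I2 read@9
I4 -> (14, 15, 18, 19)  // struct: FPADD busy until I2 writes@13
I5 -> (20, 21, 24, 25)  // struct: FPADD busy until I4 writes@19
I6 -> (21, 22, 27, 28)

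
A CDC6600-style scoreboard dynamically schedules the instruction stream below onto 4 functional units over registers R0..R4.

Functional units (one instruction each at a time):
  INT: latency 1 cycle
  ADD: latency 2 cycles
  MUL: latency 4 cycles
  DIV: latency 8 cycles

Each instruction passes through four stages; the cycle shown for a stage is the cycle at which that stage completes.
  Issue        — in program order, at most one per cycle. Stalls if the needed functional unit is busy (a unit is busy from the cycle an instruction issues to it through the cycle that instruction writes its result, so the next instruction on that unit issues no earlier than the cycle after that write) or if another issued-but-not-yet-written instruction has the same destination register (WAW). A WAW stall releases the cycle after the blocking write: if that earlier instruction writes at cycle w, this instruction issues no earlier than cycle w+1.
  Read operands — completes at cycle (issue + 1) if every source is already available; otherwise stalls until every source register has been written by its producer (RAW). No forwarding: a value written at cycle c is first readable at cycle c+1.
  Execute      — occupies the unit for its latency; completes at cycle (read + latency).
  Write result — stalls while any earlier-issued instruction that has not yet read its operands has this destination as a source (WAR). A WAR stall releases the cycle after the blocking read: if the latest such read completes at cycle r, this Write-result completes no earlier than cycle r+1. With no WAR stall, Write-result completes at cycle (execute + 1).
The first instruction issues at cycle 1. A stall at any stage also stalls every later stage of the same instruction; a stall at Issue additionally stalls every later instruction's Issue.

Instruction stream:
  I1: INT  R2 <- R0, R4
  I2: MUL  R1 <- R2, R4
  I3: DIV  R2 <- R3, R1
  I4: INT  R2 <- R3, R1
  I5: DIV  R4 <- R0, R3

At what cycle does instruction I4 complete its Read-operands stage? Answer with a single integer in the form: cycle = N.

1) issue 1, read 2, done 3, write 4
2) issue 2, read 5, done 9, write 10  <RAW R2: wait I1 write@4>
3) issue 5, read 11, done 19, write 20  <WAW R2: wait I1 write@4 / RAW R1: wait I2 write@10>
4) issue 21, read 22, done 23, write 24  <WAW R2: wait I3 write@20>
5) issue 22, read 23, done 31, write 32

cycle = 22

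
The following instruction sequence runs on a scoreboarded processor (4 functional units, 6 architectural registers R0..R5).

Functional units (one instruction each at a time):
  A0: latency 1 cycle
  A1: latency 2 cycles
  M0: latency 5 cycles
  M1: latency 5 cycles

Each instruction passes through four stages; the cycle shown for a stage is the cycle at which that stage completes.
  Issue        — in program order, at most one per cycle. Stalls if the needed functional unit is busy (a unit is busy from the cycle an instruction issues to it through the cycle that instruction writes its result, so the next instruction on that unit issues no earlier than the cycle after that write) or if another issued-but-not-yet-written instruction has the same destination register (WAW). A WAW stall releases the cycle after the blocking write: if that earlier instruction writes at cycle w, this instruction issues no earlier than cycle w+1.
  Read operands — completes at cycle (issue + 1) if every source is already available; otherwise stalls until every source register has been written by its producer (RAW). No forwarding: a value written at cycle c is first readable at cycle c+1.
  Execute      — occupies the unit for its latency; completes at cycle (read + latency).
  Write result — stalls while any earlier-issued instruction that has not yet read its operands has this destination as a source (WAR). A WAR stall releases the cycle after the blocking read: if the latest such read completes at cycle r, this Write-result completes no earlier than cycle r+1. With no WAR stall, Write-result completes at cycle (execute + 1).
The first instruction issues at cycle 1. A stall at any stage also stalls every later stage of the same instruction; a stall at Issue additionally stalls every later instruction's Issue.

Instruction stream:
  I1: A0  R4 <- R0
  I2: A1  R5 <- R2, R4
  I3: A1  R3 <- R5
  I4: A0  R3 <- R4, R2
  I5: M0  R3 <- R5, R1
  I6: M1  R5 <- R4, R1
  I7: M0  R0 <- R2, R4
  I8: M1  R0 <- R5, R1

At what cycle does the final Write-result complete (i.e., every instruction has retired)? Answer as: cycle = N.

cycle = 41

c1: issue I1 (A0)
c2: I1 read-ops | issue I2 (A1)
c3: I1 finished on A0
c4: I1→R4
c5: I2 read-ops
c7: I2 finished on A1
c8: I2→R5
c9: issue I3 (A1)
c10: I3 read-ops
c12: I3 finished on A1
c13: I3→R3
c14: issue I4 (A0)
c15: I4 read-ops
c16: I4 finished on A0
c17: I4→R3
c18: issue I5 (M0)
c19: I5 read-ops | issue I6 (M1)
c20: I6 read-ops
c24: I5 finished on M0
c25: I5→R3 | I6 finished on M1
c26: I6→R5 | issue I7 (M0)
c27: I7 read-ops
c32: I7 finished on M0
c33: I7→R0
c34: issue I8 (M1)
c35: I8 read-ops
c40: I8 finished on M1
c41: I8→R0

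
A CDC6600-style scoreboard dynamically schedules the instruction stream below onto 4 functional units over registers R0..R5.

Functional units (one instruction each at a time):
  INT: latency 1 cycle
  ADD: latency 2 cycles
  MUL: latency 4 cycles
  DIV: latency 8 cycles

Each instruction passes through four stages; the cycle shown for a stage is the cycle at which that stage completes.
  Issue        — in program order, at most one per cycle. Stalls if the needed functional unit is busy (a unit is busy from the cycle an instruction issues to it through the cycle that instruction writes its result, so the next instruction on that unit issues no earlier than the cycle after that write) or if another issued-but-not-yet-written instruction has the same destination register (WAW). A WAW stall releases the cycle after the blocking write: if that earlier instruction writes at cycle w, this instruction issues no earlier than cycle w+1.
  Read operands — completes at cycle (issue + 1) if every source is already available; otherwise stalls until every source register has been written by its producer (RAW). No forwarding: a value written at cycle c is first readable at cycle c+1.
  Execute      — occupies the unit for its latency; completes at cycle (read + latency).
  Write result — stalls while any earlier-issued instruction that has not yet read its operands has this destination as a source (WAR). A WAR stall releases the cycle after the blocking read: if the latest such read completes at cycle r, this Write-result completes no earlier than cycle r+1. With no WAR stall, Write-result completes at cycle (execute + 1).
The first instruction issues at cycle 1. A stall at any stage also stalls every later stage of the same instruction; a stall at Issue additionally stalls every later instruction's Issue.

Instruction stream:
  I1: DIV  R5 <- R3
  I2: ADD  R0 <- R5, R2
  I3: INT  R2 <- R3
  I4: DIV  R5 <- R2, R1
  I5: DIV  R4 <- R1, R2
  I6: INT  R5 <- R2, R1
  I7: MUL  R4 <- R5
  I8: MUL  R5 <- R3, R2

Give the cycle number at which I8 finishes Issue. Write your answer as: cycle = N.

cycle = 42

[1] I1 issues→DIV
[2] I1 reads; I2 issues→ADD
[3] I3 issues→INT
[4] I3 reads
[5] I3 exec-done
[10] I1 exec-done
[11] I1 writes R5
[12] I2 reads; I4 issues→DIV
[13] I3 writes R2
[14] I2 exec-done; I4 reads
[15] I2 writes R0
[22] I4 exec-done
[23] I4 writes R5
[24] I5 issues→DIV
[25] I5 reads; I6 issues→INT
[26] I6 reads
[27] I6 exec-done
[28] I6 writes R5
[33] I5 exec-done
[34] I5 writes R4
[35] I7 issues→MUL
[36] I7 reads
[40] I7 exec-done
[41] I7 writes R4
[42] I8 issues→MUL
[43] I8 reads
[47] I8 exec-done
[48] I8 writes R5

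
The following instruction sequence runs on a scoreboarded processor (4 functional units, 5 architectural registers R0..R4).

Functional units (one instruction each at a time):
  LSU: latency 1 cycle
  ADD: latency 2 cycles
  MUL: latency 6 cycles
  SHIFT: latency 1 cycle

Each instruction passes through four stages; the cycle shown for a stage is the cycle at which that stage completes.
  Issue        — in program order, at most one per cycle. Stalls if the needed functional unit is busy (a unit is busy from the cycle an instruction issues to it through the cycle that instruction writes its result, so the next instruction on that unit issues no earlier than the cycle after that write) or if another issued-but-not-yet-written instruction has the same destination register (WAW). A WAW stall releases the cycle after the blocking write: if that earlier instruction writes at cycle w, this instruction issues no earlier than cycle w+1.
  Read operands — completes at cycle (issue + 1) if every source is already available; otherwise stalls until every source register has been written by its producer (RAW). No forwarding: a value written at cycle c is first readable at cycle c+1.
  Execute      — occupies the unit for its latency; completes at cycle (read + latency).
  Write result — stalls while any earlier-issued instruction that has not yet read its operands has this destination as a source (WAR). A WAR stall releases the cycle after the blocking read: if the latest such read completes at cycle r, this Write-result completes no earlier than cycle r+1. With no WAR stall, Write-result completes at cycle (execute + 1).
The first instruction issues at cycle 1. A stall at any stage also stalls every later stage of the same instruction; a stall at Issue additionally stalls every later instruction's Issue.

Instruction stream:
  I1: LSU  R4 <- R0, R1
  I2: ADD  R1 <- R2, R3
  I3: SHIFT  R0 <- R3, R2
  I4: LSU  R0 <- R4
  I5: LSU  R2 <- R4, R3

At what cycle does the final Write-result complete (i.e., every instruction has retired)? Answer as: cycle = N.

cycle = 14

c1: I1→LSU
c2: I1 RO, I2→ADD
c3: I1 EX, I2 RO, I3→SHIFT
c4: I1 WR R4, I3 RO
c5: I2 EX, I3 EX
c6: I2 WR R1, I3 WR R0
c7: I4→LSU
c8: I4 RO
c9: I4 EX
c10: I4 WR R0
c11: I5→LSU
c12: I5 RO
c13: I5 EX
c14: I5 WR R2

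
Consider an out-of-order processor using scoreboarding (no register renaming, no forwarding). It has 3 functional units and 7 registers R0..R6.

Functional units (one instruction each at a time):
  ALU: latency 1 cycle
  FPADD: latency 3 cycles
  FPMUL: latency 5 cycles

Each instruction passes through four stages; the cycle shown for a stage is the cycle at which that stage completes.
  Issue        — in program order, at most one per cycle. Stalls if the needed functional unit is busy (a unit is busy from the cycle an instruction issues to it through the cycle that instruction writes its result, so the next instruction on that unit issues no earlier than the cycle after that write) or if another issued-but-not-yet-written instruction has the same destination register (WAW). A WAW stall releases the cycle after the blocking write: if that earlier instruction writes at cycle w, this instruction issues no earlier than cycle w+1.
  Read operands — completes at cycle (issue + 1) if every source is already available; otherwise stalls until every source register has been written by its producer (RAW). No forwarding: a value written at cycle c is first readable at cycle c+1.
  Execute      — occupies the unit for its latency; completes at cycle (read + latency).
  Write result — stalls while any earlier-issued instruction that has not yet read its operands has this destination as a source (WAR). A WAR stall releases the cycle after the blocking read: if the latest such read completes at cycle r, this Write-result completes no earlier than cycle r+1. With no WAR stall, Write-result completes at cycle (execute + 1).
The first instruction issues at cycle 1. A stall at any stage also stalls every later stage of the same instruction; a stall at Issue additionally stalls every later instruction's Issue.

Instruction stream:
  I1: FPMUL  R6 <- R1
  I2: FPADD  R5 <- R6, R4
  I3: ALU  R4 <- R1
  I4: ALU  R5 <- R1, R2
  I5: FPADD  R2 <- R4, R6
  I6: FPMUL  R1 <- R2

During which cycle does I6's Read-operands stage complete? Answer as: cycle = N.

cycle = 21

cycle 1: I1→FPMUL
cycle 2: I1 RO | I2→FPADD
cycle 3: I3→ALU
cycle 4: I3 RO
cycle 5: I3 EX
cycle 7: I1 EX
cycle 8: I1 WR R6
cycle 9: I2 RO
cycle 10: I3 WR R4
cycle 12: I2 EX
cycle 13: I2 WR R5
cycle 14: I4→ALU
cycle 15: I4 RO | I5→FPADD
cycle 16: I4 EX | I5 RO | I6→FPMUL
cycle 17: I4 WR R5
cycle 19: I5 EX
cycle 20: I5 WR R2
cycle 21: I6 RO
cycle 26: I6 EX
cycle 27: I6 WR R1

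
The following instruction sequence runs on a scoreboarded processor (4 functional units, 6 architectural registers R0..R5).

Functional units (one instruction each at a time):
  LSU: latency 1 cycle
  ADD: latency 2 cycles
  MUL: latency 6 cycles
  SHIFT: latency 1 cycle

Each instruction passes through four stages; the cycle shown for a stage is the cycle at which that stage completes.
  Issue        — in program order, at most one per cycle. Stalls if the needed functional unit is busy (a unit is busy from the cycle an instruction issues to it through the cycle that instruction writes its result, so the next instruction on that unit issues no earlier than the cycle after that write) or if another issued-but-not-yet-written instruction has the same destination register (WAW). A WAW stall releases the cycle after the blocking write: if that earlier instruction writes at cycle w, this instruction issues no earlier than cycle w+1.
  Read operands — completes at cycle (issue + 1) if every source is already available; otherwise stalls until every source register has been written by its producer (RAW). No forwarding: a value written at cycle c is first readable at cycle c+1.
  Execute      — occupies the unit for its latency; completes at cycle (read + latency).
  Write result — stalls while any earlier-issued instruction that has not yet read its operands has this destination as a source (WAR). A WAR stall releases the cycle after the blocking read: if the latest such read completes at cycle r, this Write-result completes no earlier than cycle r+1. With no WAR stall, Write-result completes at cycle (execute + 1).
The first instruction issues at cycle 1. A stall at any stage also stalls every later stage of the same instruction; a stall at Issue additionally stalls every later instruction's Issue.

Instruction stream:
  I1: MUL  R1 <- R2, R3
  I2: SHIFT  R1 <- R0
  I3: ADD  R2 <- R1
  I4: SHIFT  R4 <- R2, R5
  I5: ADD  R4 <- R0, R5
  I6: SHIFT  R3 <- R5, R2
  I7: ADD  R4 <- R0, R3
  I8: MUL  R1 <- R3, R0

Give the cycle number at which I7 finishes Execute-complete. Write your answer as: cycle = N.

cycle = 29

cycle 1: I1 dispatched to MUL
cycle 2: I1 operands ready
cycle 8: I1 complete
cycle 9: R1←I1
cycle 10: I2 dispatched to SHIFT
cycle 11: I2 operands ready; I3 dispatched to ADD
cycle 12: I2 complete
cycle 13: R1←I2
cycle 14: I3 operands ready; I4 dispatched to SHIFT
cycle 16: I3 complete
cycle 17: R2←I3
cycle 18: I4 operands ready
cycle 19: I4 complete
cycle 20: R4←I4
cycle 21: I5 dispatched to ADD
cycle 22: I5 operands ready; I6 dispatched to SHIFT
cycle 23: I6 operands ready
cycle 24: I5 complete; I6 complete
cycle 25: R4←I5; R3←I6
cycle 26: I7 dispatched to ADD
cycle 27: I7 operands ready; I8 dispatched to MUL
cycle 28: I8 operands ready
cycle 29: I7 complete
cycle 30: R4←I7
cycle 34: I8 complete
cycle 35: R1←I8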